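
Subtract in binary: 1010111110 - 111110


Align and subtract column by column (LSB to MSB, borrowing when needed):
  1010111110
- 0000111110
  ----------
  col 0: (0 - 0 borrow-in) - 0 → 0 - 0 = 0, borrow out 0
  col 1: (1 - 0 borrow-in) - 1 → 1 - 1 = 0, borrow out 0
  col 2: (1 - 0 borrow-in) - 1 → 1 - 1 = 0, borrow out 0
  col 3: (1 - 0 borrow-in) - 1 → 1 - 1 = 0, borrow out 0
  col 4: (1 - 0 borrow-in) - 1 → 1 - 1 = 0, borrow out 0
  col 5: (1 - 0 borrow-in) - 1 → 1 - 1 = 0, borrow out 0
  col 6: (0 - 0 borrow-in) - 0 → 0 - 0 = 0, borrow out 0
  col 7: (1 - 0 borrow-in) - 0 → 1 - 0 = 1, borrow out 0
  col 8: (0 - 0 borrow-in) - 0 → 0 - 0 = 0, borrow out 0
  col 9: (1 - 0 borrow-in) - 0 → 1 - 0 = 1, borrow out 0
Reading bits MSB→LSB: 1010000000
Strip leading zeros: 1010000000
= 1010000000


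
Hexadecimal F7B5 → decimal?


Positional values:
Position 0: 5 × 16^0 = 5 × 1 = 5
Position 1: B × 16^1 = 11 × 16 = 176
Position 2: 7 × 16^2 = 7 × 256 = 1792
Position 3: F × 16^3 = 15 × 4096 = 61440
Sum = 5 + 176 + 1792 + 61440
= 63413


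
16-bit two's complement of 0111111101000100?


Original: 0111111101000100
Step 1 - Invert all bits: 1000000010111011
Step 2 - Add 1: 1000000010111011 + 1
= 1000000010111100 (represents -32580)


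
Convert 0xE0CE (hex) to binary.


Each hex digit → 4 binary bits:
  E = 1110
  0 = 0000
  C = 1100
  E = 1110
Concatenate: 1110 0000 1100 1110
= 1110000011001110


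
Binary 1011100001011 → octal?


Group into 3-bit groups: 001011100001011
  001 = 1
  011 = 3
  100 = 4
  001 = 1
  011 = 3
= 0o13413


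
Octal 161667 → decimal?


Positional values:
Position 0: 7 × 8^0 = 7
Position 1: 6 × 8^1 = 48
Position 2: 6 × 8^2 = 384
Position 3: 1 × 8^3 = 512
Position 4: 6 × 8^4 = 24576
Position 5: 1 × 8^5 = 32768
Sum = 7 + 48 + 384 + 512 + 24576 + 32768
= 58295


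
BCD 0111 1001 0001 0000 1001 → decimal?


Each 4-bit group → digit:
  0111 → 7
  1001 → 9
  0001 → 1
  0000 → 0
  1001 → 9
= 79109


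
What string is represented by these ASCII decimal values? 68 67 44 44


Codes (decimal): 68 67 44 44
Per-code ASCII lookup:
  68  (range 65-90: uppercase, 68 - 65 = 3) → 'D'
  67  (range 65-90: uppercase, 67 - 65 = 2) → 'C'
  44  (special character) → ','
  44  (special character) → ','
= 'DC,,'


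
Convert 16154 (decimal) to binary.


Divide by 2 repeatedly:
16154 ÷ 2 = 8077 remainder 0
8077 ÷ 2 = 4038 remainder 1
4038 ÷ 2 = 2019 remainder 0
2019 ÷ 2 = 1009 remainder 1
1009 ÷ 2 = 504 remainder 1
504 ÷ 2 = 252 remainder 0
252 ÷ 2 = 126 remainder 0
126 ÷ 2 = 63 remainder 0
63 ÷ 2 = 31 remainder 1
31 ÷ 2 = 15 remainder 1
15 ÷ 2 = 7 remainder 1
7 ÷ 2 = 3 remainder 1
3 ÷ 2 = 1 remainder 1
1 ÷ 2 = 0 remainder 1
Reading remainders bottom-up:
= 11111100011010


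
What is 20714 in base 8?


Divide by 8 repeatedly:
20714 ÷ 8 = 2589 remainder 2
2589 ÷ 8 = 323 remainder 5
323 ÷ 8 = 40 remainder 3
40 ÷ 8 = 5 remainder 0
5 ÷ 8 = 0 remainder 5
Reading remainders bottom-up:
= 0o50352


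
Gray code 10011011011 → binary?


Gray code: 10011011011
MSB stays the same: 1
Each subsequent bit = prev_binary XOR current_gray:
  B[1] = 1 XOR 0 = 1
  B[2] = 1 XOR 0 = 1
  B[3] = 1 XOR 1 = 0
  B[4] = 0 XOR 1 = 1
  B[5] = 1 XOR 0 = 1
  B[6] = 1 XOR 1 = 0
  B[7] = 0 XOR 1 = 1
  B[8] = 1 XOR 0 = 1
  B[9] = 1 XOR 1 = 0
  B[10] = 0 XOR 1 = 1
= 11101101101 (1901 decimal)


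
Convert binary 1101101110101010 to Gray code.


Binary: 1101101110101010
Gray code: G = B XOR (B >> 1)
B >> 1 = 0110110111010101
1101101110101010 XOR 0110110111010101:
  1 XOR 0 = 1
  1 XOR 1 = 0
  0 XOR 1 = 1
  1 XOR 0 = 1
  1 XOR 1 = 0
  0 XOR 1 = 1
  1 XOR 0 = 1
  1 XOR 1 = 0
  1 XOR 1 = 0
  0 XOR 1 = 1
  1 XOR 0 = 1
  0 XOR 1 = 1
  1 XOR 0 = 1
  0 XOR 1 = 1
  1 XOR 0 = 1
  0 XOR 1 = 1
= 1011011001111111


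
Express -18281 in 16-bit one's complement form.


Original: 0100011101101001
Invert all bits:
  bit 0: 0 → 1
  bit 1: 1 → 0
  bit 2: 0 → 1
  bit 3: 0 → 1
  bit 4: 0 → 1
  bit 5: 1 → 0
  bit 6: 1 → 0
  bit 7: 1 → 0
  bit 8: 0 → 1
  bit 9: 1 → 0
  bit 10: 1 → 0
  bit 11: 0 → 1
  bit 12: 1 → 0
  bit 13: 0 → 1
  bit 14: 0 → 1
  bit 15: 1 → 0
= 1011100010010110


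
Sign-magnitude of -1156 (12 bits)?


Sign bit: 1 (negative)
Magnitude: 1156 = 10010000100
= 110010000100


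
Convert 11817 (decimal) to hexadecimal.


Divide by 16 repeatedly:
11817 ÷ 16 = 738 remainder 9 (9)
738 ÷ 16 = 46 remainder 2 (2)
46 ÷ 16 = 2 remainder 14 (E)
2 ÷ 16 = 0 remainder 2 (2)
Reading remainders bottom-up:
= 0x2E29


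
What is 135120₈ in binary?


Each octal digit → 3 binary bits:
  1 = 001
  3 = 011
  5 = 101
  1 = 001
  2 = 010
  0 = 000
Concatenate: 001 011 101 001 010 000
= 001011101001010000


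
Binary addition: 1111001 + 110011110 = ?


Align and add column by column (LSB to MSB, carry propagating):
  0001111001
+ 0110011110
  ----------
  col 0: 1 + 0 + 0 (carry in) = 1 → bit 1, carry out 0
  col 1: 0 + 1 + 0 (carry in) = 1 → bit 1, carry out 0
  col 2: 0 + 1 + 0 (carry in) = 1 → bit 1, carry out 0
  col 3: 1 + 1 + 0 (carry in) = 2 → bit 0, carry out 1
  col 4: 1 + 1 + 1 (carry in) = 3 → bit 1, carry out 1
  col 5: 1 + 0 + 1 (carry in) = 2 → bit 0, carry out 1
  col 6: 1 + 0 + 1 (carry in) = 2 → bit 0, carry out 1
  col 7: 0 + 1 + 1 (carry in) = 2 → bit 0, carry out 1
  col 8: 0 + 1 + 1 (carry in) = 2 → bit 0, carry out 1
  col 9: 0 + 0 + 1 (carry in) = 1 → bit 1, carry out 0
Reading bits MSB→LSB: 1000010111
Strip leading zeros: 1000010111
= 1000010111


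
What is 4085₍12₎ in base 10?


Positional values (base 12):
  5 × 12^0 = 5 × 1 = 5
  8 × 12^1 = 8 × 12 = 96
  0 × 12^2 = 0 × 144 = 0
  4 × 12^3 = 4 × 1728 = 6912
Sum = 5 + 96 + 0 + 6912
= 7013


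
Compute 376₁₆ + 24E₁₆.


Align and add column by column (LSB to MSB, each column mod 16 with carry):
  0376
+ 024E
  ----
  col 0: 6(6) + E(14) + 0 (carry in) = 20 → 4(4), carry out 1
  col 1: 7(7) + 4(4) + 1 (carry in) = 12 → C(12), carry out 0
  col 2: 3(3) + 2(2) + 0 (carry in) = 5 → 5(5), carry out 0
  col 3: 0(0) + 0(0) + 0 (carry in) = 0 → 0(0), carry out 0
Reading digits MSB→LSB: 05C4
Strip leading zeros: 5C4
= 0x5C4


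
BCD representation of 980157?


Each digit → 4-bit binary:
  9 → 1001
  8 → 1000
  0 → 0000
  1 → 0001
  5 → 0101
  7 → 0111
= 1001 1000 0000 0001 0101 0111


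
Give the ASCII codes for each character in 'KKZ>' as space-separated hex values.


String: 'KKZ>'  (4 characters)
Per-character ASCII lookup:
  'K': uppercase starts at 65: 'K' = 65 + 10 = 75 → 0x4B
  'K': uppercase starts at 65: 'K' = 65 + 10 = 75 → 0x4B
  'Z': uppercase starts at 65: 'Z' = 65 + 25 = 90 → 0x5A
  '>': special character: '>' = 62 → 0x3E
= 0x4B 0x4B 0x5A 0x3E


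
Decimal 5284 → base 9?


Divide by 9 repeatedly:
5284 ÷ 9 = 587 remainder 1
587 ÷ 9 = 65 remainder 2
65 ÷ 9 = 7 remainder 2
7 ÷ 9 = 0 remainder 7
Reading remainders bottom-up:
= 7221


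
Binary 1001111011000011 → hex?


Group into 4-bit nibbles: 1001111011000011
  1001 = 9
  1110 = E
  1100 = C
  0011 = 3
= 0x9EC3


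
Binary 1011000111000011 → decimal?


Positional values:
Bit 0: 1 × 2^0 = 1
Bit 1: 1 × 2^1 = 2
Bit 6: 1 × 2^6 = 64
Bit 7: 1 × 2^7 = 128
Bit 8: 1 × 2^8 = 256
Bit 12: 1 × 2^12 = 4096
Bit 13: 1 × 2^13 = 8192
Bit 15: 1 × 2^15 = 32768
Sum = 1 + 2 + 64 + 128 + 256 + 4096 + 8192 + 32768
= 45507


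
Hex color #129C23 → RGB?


Hex: #129C23
R = 12₁₆ = 18
G = 9C₁₆ = 156
B = 23₁₆ = 35
= RGB(18, 156, 35)


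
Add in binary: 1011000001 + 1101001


Align and add column by column (LSB to MSB, carry propagating):
  01011000001
+ 00001101001
  -----------
  col 0: 1 + 1 + 0 (carry in) = 2 → bit 0, carry out 1
  col 1: 0 + 0 + 1 (carry in) = 1 → bit 1, carry out 0
  col 2: 0 + 0 + 0 (carry in) = 0 → bit 0, carry out 0
  col 3: 0 + 1 + 0 (carry in) = 1 → bit 1, carry out 0
  col 4: 0 + 0 + 0 (carry in) = 0 → bit 0, carry out 0
  col 5: 0 + 1 + 0 (carry in) = 1 → bit 1, carry out 0
  col 6: 1 + 1 + 0 (carry in) = 2 → bit 0, carry out 1
  col 7: 1 + 0 + 1 (carry in) = 2 → bit 0, carry out 1
  col 8: 0 + 0 + 1 (carry in) = 1 → bit 1, carry out 0
  col 9: 1 + 0 + 0 (carry in) = 1 → bit 1, carry out 0
  col 10: 0 + 0 + 0 (carry in) = 0 → bit 0, carry out 0
Reading bits MSB→LSB: 01100101010
Strip leading zeros: 1100101010
= 1100101010


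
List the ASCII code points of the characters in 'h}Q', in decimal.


String: 'h}Q'  (3 characters)
Per-character ASCII lookup:
  'h': lowercase starts at 97: 'h' = 97 + 7 = 104
  '}': special character: '}' = 125
  'Q': uppercase starts at 65: 'Q' = 65 + 16 = 81
= 104 125 81


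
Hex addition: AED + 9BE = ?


Align and add column by column (LSB to MSB, each column mod 16 with carry):
  0AED
+ 09BE
  ----
  col 0: D(13) + E(14) + 0 (carry in) = 27 → B(11), carry out 1
  col 1: E(14) + B(11) + 1 (carry in) = 26 → A(10), carry out 1
  col 2: A(10) + 9(9) + 1 (carry in) = 20 → 4(4), carry out 1
  col 3: 0(0) + 0(0) + 1 (carry in) = 1 → 1(1), carry out 0
Reading digits MSB→LSB: 14AB
Strip leading zeros: 14AB
= 0x14AB


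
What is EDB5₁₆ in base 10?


Positional values:
Position 0: 5 × 16^0 = 5 × 1 = 5
Position 1: B × 16^1 = 11 × 16 = 176
Position 2: D × 16^2 = 13 × 256 = 3328
Position 3: E × 16^3 = 14 × 4096 = 57344
Sum = 5 + 176 + 3328 + 57344
= 60853


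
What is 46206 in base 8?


Divide by 8 repeatedly:
46206 ÷ 8 = 5775 remainder 6
5775 ÷ 8 = 721 remainder 7
721 ÷ 8 = 90 remainder 1
90 ÷ 8 = 11 remainder 2
11 ÷ 8 = 1 remainder 3
1 ÷ 8 = 0 remainder 1
Reading remainders bottom-up:
= 0o132176


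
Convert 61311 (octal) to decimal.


Positional values:
Position 0: 1 × 8^0 = 1
Position 1: 1 × 8^1 = 8
Position 2: 3 × 8^2 = 192
Position 3: 1 × 8^3 = 512
Position 4: 6 × 8^4 = 24576
Sum = 1 + 8 + 192 + 512 + 24576
= 25289


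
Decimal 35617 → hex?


Divide by 16 repeatedly:
35617 ÷ 16 = 2226 remainder 1 (1)
2226 ÷ 16 = 139 remainder 2 (2)
139 ÷ 16 = 8 remainder 11 (B)
8 ÷ 16 = 0 remainder 8 (8)
Reading remainders bottom-up:
= 0x8B21


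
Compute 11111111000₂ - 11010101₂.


Align and subtract column by column (LSB to MSB, borrowing when needed):
  11111111000
- 00011010101
  -----------
  col 0: (0 - 0 borrow-in) - 1 → borrow from next column: (0+2) - 1 = 1, borrow out 1
  col 1: (0 - 1 borrow-in) - 0 → borrow from next column: (-1+2) - 0 = 1, borrow out 1
  col 2: (0 - 1 borrow-in) - 1 → borrow from next column: (-1+2) - 1 = 0, borrow out 1
  col 3: (1 - 1 borrow-in) - 0 → 0 - 0 = 0, borrow out 0
  col 4: (1 - 0 borrow-in) - 1 → 1 - 1 = 0, borrow out 0
  col 5: (1 - 0 borrow-in) - 0 → 1 - 0 = 1, borrow out 0
  col 6: (1 - 0 borrow-in) - 1 → 1 - 1 = 0, borrow out 0
  col 7: (1 - 0 borrow-in) - 1 → 1 - 1 = 0, borrow out 0
  col 8: (1 - 0 borrow-in) - 0 → 1 - 0 = 1, borrow out 0
  col 9: (1 - 0 borrow-in) - 0 → 1 - 0 = 1, borrow out 0
  col 10: (1 - 0 borrow-in) - 0 → 1 - 0 = 1, borrow out 0
Reading bits MSB→LSB: 11100100011
Strip leading zeros: 11100100011
= 11100100011


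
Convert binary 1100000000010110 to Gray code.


Binary: 1100000000010110
Gray code: G = B XOR (B >> 1)
B >> 1 = 0110000000001011
1100000000010110 XOR 0110000000001011:
  1 XOR 0 = 1
  1 XOR 1 = 0
  0 XOR 1 = 1
  0 XOR 0 = 0
  0 XOR 0 = 0
  0 XOR 0 = 0
  0 XOR 0 = 0
  0 XOR 0 = 0
  0 XOR 0 = 0
  0 XOR 0 = 0
  0 XOR 0 = 0
  1 XOR 0 = 1
  0 XOR 1 = 1
  1 XOR 0 = 1
  1 XOR 1 = 0
  0 XOR 1 = 1
= 1010000000011101


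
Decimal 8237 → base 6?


Divide by 6 repeatedly:
8237 ÷ 6 = 1372 remainder 5
1372 ÷ 6 = 228 remainder 4
228 ÷ 6 = 38 remainder 0
38 ÷ 6 = 6 remainder 2
6 ÷ 6 = 1 remainder 0
1 ÷ 6 = 0 remainder 1
Reading remainders bottom-up:
= 102045


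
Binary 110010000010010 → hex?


Group into 4-bit nibbles: 0110010000010010
  0110 = 6
  0100 = 4
  0001 = 1
  0010 = 2
= 0x6412


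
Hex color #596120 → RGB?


Hex: #596120
R = 59₁₆ = 89
G = 61₁₆ = 97
B = 20₁₆ = 32
= RGB(89, 97, 32)


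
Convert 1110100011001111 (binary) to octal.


Group into 3-bit groups: 001110100011001111
  001 = 1
  110 = 6
  100 = 4
  011 = 3
  001 = 1
  111 = 7
= 0o164317


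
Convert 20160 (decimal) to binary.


Divide by 2 repeatedly:
20160 ÷ 2 = 10080 remainder 0
10080 ÷ 2 = 5040 remainder 0
5040 ÷ 2 = 2520 remainder 0
2520 ÷ 2 = 1260 remainder 0
1260 ÷ 2 = 630 remainder 0
630 ÷ 2 = 315 remainder 0
315 ÷ 2 = 157 remainder 1
157 ÷ 2 = 78 remainder 1
78 ÷ 2 = 39 remainder 0
39 ÷ 2 = 19 remainder 1
19 ÷ 2 = 9 remainder 1
9 ÷ 2 = 4 remainder 1
4 ÷ 2 = 2 remainder 0
2 ÷ 2 = 1 remainder 0
1 ÷ 2 = 0 remainder 1
Reading remainders bottom-up:
= 100111011000000


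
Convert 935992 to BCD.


Each digit → 4-bit binary:
  9 → 1001
  3 → 0011
  5 → 0101
  9 → 1001
  9 → 1001
  2 → 0010
= 1001 0011 0101 1001 1001 0010


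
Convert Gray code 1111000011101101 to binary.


Gray code: 1111000011101101
MSB stays the same: 1
Each subsequent bit = prev_binary XOR current_gray:
  B[1] = 1 XOR 1 = 0
  B[2] = 0 XOR 1 = 1
  B[3] = 1 XOR 1 = 0
  B[4] = 0 XOR 0 = 0
  B[5] = 0 XOR 0 = 0
  B[6] = 0 XOR 0 = 0
  B[7] = 0 XOR 0 = 0
  B[8] = 0 XOR 1 = 1
  B[9] = 1 XOR 1 = 0
  B[10] = 0 XOR 1 = 1
  B[11] = 1 XOR 0 = 1
  B[12] = 1 XOR 1 = 0
  B[13] = 0 XOR 1 = 1
  B[14] = 1 XOR 0 = 1
  B[15] = 1 XOR 1 = 0
= 1010000010110110 (41142 decimal)


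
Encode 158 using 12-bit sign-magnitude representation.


Sign bit: 0 (positive)
Magnitude: 158 = 00010011110
= 000010011110


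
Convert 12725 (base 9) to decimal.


Positional values (base 9):
  5 × 9^0 = 5 × 1 = 5
  2 × 9^1 = 2 × 9 = 18
  7 × 9^2 = 7 × 81 = 567
  2 × 9^3 = 2 × 729 = 1458
  1 × 9^4 = 1 × 6561 = 6561
Sum = 5 + 18 + 567 + 1458 + 6561
= 8609


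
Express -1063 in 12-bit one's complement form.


Original: 010000100111
Invert all bits:
  bit 0: 0 → 1
  bit 1: 1 → 0
  bit 2: 0 → 1
  bit 3: 0 → 1
  bit 4: 0 → 1
  bit 5: 0 → 1
  bit 6: 1 → 0
  bit 7: 0 → 1
  bit 8: 0 → 1
  bit 9: 1 → 0
  bit 10: 1 → 0
  bit 11: 1 → 0
= 101111011000


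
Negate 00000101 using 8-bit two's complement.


Original: 00000101
Step 1 - Invert all bits: 11111010
Step 2 - Add 1: 11111010 + 1
= 11111011 (represents -5)


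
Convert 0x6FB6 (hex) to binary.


Each hex digit → 4 binary bits:
  6 = 0110
  F = 1111
  B = 1011
  6 = 0110
Concatenate: 0110 1111 1011 0110
= 0110111110110110


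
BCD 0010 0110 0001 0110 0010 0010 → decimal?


Each 4-bit group → digit:
  0010 → 2
  0110 → 6
  0001 → 1
  0110 → 6
  0010 → 2
  0010 → 2
= 261622


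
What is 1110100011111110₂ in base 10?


Positional values:
Bit 1: 1 × 2^1 = 2
Bit 2: 1 × 2^2 = 4
Bit 3: 1 × 2^3 = 8
Bit 4: 1 × 2^4 = 16
Bit 5: 1 × 2^5 = 32
Bit 6: 1 × 2^6 = 64
Bit 7: 1 × 2^7 = 128
Bit 11: 1 × 2^11 = 2048
Bit 13: 1 × 2^13 = 8192
Bit 14: 1 × 2^14 = 16384
Bit 15: 1 × 2^15 = 32768
Sum = 2 + 4 + 8 + 16 + 32 + 64 + 128 + 2048 + 8192 + 16384 + 32768
= 59646


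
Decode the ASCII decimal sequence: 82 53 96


Codes (decimal): 82 53 96
Per-code ASCII lookup:
  82  (range 65-90: uppercase, 82 - 65 = 17) → 'R'
  53  (range 48-57: digits, 53 - 48 = 5) → '5'
  96  (special character) → '`'
= 'R5`'


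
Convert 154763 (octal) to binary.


Each octal digit → 3 binary bits:
  1 = 001
  5 = 101
  4 = 100
  7 = 111
  6 = 110
  3 = 011
Concatenate: 001 101 100 111 110 011
= 001101100111110011


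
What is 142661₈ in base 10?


Positional values:
Position 0: 1 × 8^0 = 1
Position 1: 6 × 8^1 = 48
Position 2: 6 × 8^2 = 384
Position 3: 2 × 8^3 = 1024
Position 4: 4 × 8^4 = 16384
Position 5: 1 × 8^5 = 32768
Sum = 1 + 48 + 384 + 1024 + 16384 + 32768
= 50609


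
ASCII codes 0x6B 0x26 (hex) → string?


Codes (hex): 0x6B 0x26
Per-code ASCII lookup:
  0x6B = 107  (range 97-122: lowercase, 107 - 97 = 10) → 'k'
  0x26 = 38  (special character) → '&'
= 'k&'


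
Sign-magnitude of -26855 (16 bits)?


Sign bit: 1 (negative)
Magnitude: 26855 = 110100011100111
= 1110100011100111


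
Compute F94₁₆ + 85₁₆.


Align and add column by column (LSB to MSB, each column mod 16 with carry):
  0F94
+ 0085
  ----
  col 0: 4(4) + 5(5) + 0 (carry in) = 9 → 9(9), carry out 0
  col 1: 9(9) + 8(8) + 0 (carry in) = 17 → 1(1), carry out 1
  col 2: F(15) + 0(0) + 1 (carry in) = 16 → 0(0), carry out 1
  col 3: 0(0) + 0(0) + 1 (carry in) = 1 → 1(1), carry out 0
Reading digits MSB→LSB: 1019
Strip leading zeros: 1019
= 0x1019


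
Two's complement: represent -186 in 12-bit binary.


Original: 000010111010
Step 1 - Invert all bits: 111101000101
Step 2 - Add 1: 111101000101 + 1
= 111101000110 (represents -186)


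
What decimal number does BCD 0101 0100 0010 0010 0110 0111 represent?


Each 4-bit group → digit:
  0101 → 5
  0100 → 4
  0010 → 2
  0010 → 2
  0110 → 6
  0111 → 7
= 542267


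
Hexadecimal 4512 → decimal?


Positional values:
Position 0: 2 × 16^0 = 2 × 1 = 2
Position 1: 1 × 16^1 = 1 × 16 = 16
Position 2: 5 × 16^2 = 5 × 256 = 1280
Position 3: 4 × 16^3 = 4 × 4096 = 16384
Sum = 2 + 16 + 1280 + 16384
= 17682


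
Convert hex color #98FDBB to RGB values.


Hex: #98FDBB
R = 98₁₆ = 152
G = FD₁₆ = 253
B = BB₁₆ = 187
= RGB(152, 253, 187)


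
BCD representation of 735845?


Each digit → 4-bit binary:
  7 → 0111
  3 → 0011
  5 → 0101
  8 → 1000
  4 → 0100
  5 → 0101
= 0111 0011 0101 1000 0100 0101


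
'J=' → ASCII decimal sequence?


String: 'J='  (2 characters)
Per-character ASCII lookup:
  'J': uppercase starts at 65: 'J' = 65 + 9 = 74
  '=': special character: '=' = 61
= 74 61


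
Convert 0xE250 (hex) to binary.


Each hex digit → 4 binary bits:
  E = 1110
  2 = 0010
  5 = 0101
  0 = 0000
Concatenate: 1110 0010 0101 0000
= 1110001001010000


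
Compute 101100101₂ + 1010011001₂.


Align and add column by column (LSB to MSB, carry propagating):
  00101100101
+ 01010011001
  -----------
  col 0: 1 + 1 + 0 (carry in) = 2 → bit 0, carry out 1
  col 1: 0 + 0 + 1 (carry in) = 1 → bit 1, carry out 0
  col 2: 1 + 0 + 0 (carry in) = 1 → bit 1, carry out 0
  col 3: 0 + 1 + 0 (carry in) = 1 → bit 1, carry out 0
  col 4: 0 + 1 + 0 (carry in) = 1 → bit 1, carry out 0
  col 5: 1 + 0 + 0 (carry in) = 1 → bit 1, carry out 0
  col 6: 1 + 0 + 0 (carry in) = 1 → bit 1, carry out 0
  col 7: 0 + 1 + 0 (carry in) = 1 → bit 1, carry out 0
  col 8: 1 + 0 + 0 (carry in) = 1 → bit 1, carry out 0
  col 9: 0 + 1 + 0 (carry in) = 1 → bit 1, carry out 0
  col 10: 0 + 0 + 0 (carry in) = 0 → bit 0, carry out 0
Reading bits MSB→LSB: 01111111110
Strip leading zeros: 1111111110
= 1111111110


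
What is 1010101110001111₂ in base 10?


Positional values:
Bit 0: 1 × 2^0 = 1
Bit 1: 1 × 2^1 = 2
Bit 2: 1 × 2^2 = 4
Bit 3: 1 × 2^3 = 8
Bit 7: 1 × 2^7 = 128
Bit 8: 1 × 2^8 = 256
Bit 9: 1 × 2^9 = 512
Bit 11: 1 × 2^11 = 2048
Bit 13: 1 × 2^13 = 8192
Bit 15: 1 × 2^15 = 32768
Sum = 1 + 2 + 4 + 8 + 128 + 256 + 512 + 2048 + 8192 + 32768
= 43919


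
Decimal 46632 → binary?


Divide by 2 repeatedly:
46632 ÷ 2 = 23316 remainder 0
23316 ÷ 2 = 11658 remainder 0
11658 ÷ 2 = 5829 remainder 0
5829 ÷ 2 = 2914 remainder 1
2914 ÷ 2 = 1457 remainder 0
1457 ÷ 2 = 728 remainder 1
728 ÷ 2 = 364 remainder 0
364 ÷ 2 = 182 remainder 0
182 ÷ 2 = 91 remainder 0
91 ÷ 2 = 45 remainder 1
45 ÷ 2 = 22 remainder 1
22 ÷ 2 = 11 remainder 0
11 ÷ 2 = 5 remainder 1
5 ÷ 2 = 2 remainder 1
2 ÷ 2 = 1 remainder 0
1 ÷ 2 = 0 remainder 1
Reading remainders bottom-up:
= 1011011000101000


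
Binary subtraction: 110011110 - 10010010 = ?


Align and subtract column by column (LSB to MSB, borrowing when needed):
  110011110
- 010010010
  ---------
  col 0: (0 - 0 borrow-in) - 0 → 0 - 0 = 0, borrow out 0
  col 1: (1 - 0 borrow-in) - 1 → 1 - 1 = 0, borrow out 0
  col 2: (1 - 0 borrow-in) - 0 → 1 - 0 = 1, borrow out 0
  col 3: (1 - 0 borrow-in) - 0 → 1 - 0 = 1, borrow out 0
  col 4: (1 - 0 borrow-in) - 1 → 1 - 1 = 0, borrow out 0
  col 5: (0 - 0 borrow-in) - 0 → 0 - 0 = 0, borrow out 0
  col 6: (0 - 0 borrow-in) - 0 → 0 - 0 = 0, borrow out 0
  col 7: (1 - 0 borrow-in) - 1 → 1 - 1 = 0, borrow out 0
  col 8: (1 - 0 borrow-in) - 0 → 1 - 0 = 1, borrow out 0
Reading bits MSB→LSB: 100001100
Strip leading zeros: 100001100
= 100001100


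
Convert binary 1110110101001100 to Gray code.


Binary: 1110110101001100
Gray code: G = B XOR (B >> 1)
B >> 1 = 0111011010100110
1110110101001100 XOR 0111011010100110:
  1 XOR 0 = 1
  1 XOR 1 = 0
  1 XOR 1 = 0
  0 XOR 1 = 1
  1 XOR 0 = 1
  1 XOR 1 = 0
  0 XOR 1 = 1
  1 XOR 0 = 1
  0 XOR 1 = 1
  1 XOR 0 = 1
  0 XOR 1 = 1
  0 XOR 0 = 0
  1 XOR 0 = 1
  1 XOR 1 = 0
  0 XOR 1 = 1
  0 XOR 0 = 0
= 1001101111101010


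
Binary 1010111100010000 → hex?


Group into 4-bit nibbles: 1010111100010000
  1010 = A
  1111 = F
  0001 = 1
  0000 = 0
= 0xAF10


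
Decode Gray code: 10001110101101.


Gray code: 10001110101101
MSB stays the same: 1
Each subsequent bit = prev_binary XOR current_gray:
  B[1] = 1 XOR 0 = 1
  B[2] = 1 XOR 0 = 1
  B[3] = 1 XOR 0 = 1
  B[4] = 1 XOR 1 = 0
  B[5] = 0 XOR 1 = 1
  B[6] = 1 XOR 1 = 0
  B[7] = 0 XOR 0 = 0
  B[8] = 0 XOR 1 = 1
  B[9] = 1 XOR 0 = 1
  B[10] = 1 XOR 1 = 0
  B[11] = 0 XOR 1 = 1
  B[12] = 1 XOR 0 = 1
  B[13] = 1 XOR 1 = 0
= 11110100110110 (15670 decimal)


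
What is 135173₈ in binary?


Each octal digit → 3 binary bits:
  1 = 001
  3 = 011
  5 = 101
  1 = 001
  7 = 111
  3 = 011
Concatenate: 001 011 101 001 111 011
= 001011101001111011


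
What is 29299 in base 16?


Divide by 16 repeatedly:
29299 ÷ 16 = 1831 remainder 3 (3)
1831 ÷ 16 = 114 remainder 7 (7)
114 ÷ 16 = 7 remainder 2 (2)
7 ÷ 16 = 0 remainder 7 (7)
Reading remainders bottom-up:
= 0x7273


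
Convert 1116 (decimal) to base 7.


Divide by 7 repeatedly:
1116 ÷ 7 = 159 remainder 3
159 ÷ 7 = 22 remainder 5
22 ÷ 7 = 3 remainder 1
3 ÷ 7 = 0 remainder 3
Reading remainders bottom-up:
= 3153


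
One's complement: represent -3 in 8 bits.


Original: 00000011
Invert all bits:
  bit 0: 0 → 1
  bit 1: 0 → 1
  bit 2: 0 → 1
  bit 3: 0 → 1
  bit 4: 0 → 1
  bit 5: 0 → 1
  bit 6: 1 → 0
  bit 7: 1 → 0
= 11111100


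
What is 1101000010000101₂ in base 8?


Group into 3-bit groups: 001101000010000101
  001 = 1
  101 = 5
  000 = 0
  010 = 2
  000 = 0
  101 = 5
= 0o150205


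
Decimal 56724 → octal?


Divide by 8 repeatedly:
56724 ÷ 8 = 7090 remainder 4
7090 ÷ 8 = 886 remainder 2
886 ÷ 8 = 110 remainder 6
110 ÷ 8 = 13 remainder 6
13 ÷ 8 = 1 remainder 5
1 ÷ 8 = 0 remainder 1
Reading remainders bottom-up:
= 0o156624


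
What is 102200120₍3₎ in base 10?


Positional values (base 3):
  0 × 3^0 = 0 × 1 = 0
  2 × 3^1 = 2 × 3 = 6
  1 × 3^2 = 1 × 9 = 9
  0 × 3^3 = 0 × 27 = 0
  0 × 3^4 = 0 × 81 = 0
  2 × 3^5 = 2 × 243 = 486
  2 × 3^6 = 2 × 729 = 1458
  0 × 3^7 = 0 × 2187 = 0
  1 × 3^8 = 1 × 6561 = 6561
Sum = 0 + 6 + 9 + 0 + 0 + 486 + 1458 + 0 + 6561
= 8520


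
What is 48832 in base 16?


Divide by 16 repeatedly:
48832 ÷ 16 = 3052 remainder 0 (0)
3052 ÷ 16 = 190 remainder 12 (C)
190 ÷ 16 = 11 remainder 14 (E)
11 ÷ 16 = 0 remainder 11 (B)
Reading remainders bottom-up:
= 0xBEC0


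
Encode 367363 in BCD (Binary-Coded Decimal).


Each digit → 4-bit binary:
  3 → 0011
  6 → 0110
  7 → 0111
  3 → 0011
  6 → 0110
  3 → 0011
= 0011 0110 0111 0011 0110 0011


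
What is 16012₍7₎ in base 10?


Positional values (base 7):
  2 × 7^0 = 2 × 1 = 2
  1 × 7^1 = 1 × 7 = 7
  0 × 7^2 = 0 × 49 = 0
  6 × 7^3 = 6 × 343 = 2058
  1 × 7^4 = 1 × 2401 = 2401
Sum = 2 + 7 + 0 + 2058 + 2401
= 4468


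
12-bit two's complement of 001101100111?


Original: 001101100111
Step 1 - Invert all bits: 110010011000
Step 2 - Add 1: 110010011000 + 1
= 110010011001 (represents -871)


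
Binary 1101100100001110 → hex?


Group into 4-bit nibbles: 1101100100001110
  1101 = D
  1001 = 9
  0000 = 0
  1110 = E
= 0xD90E


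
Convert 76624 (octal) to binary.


Each octal digit → 3 binary bits:
  7 = 111
  6 = 110
  6 = 110
  2 = 010
  4 = 100
Concatenate: 111 110 110 010 100
= 111110110010100


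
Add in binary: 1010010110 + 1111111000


Align and add column by column (LSB to MSB, carry propagating):
  01010010110
+ 01111111000
  -----------
  col 0: 0 + 0 + 0 (carry in) = 0 → bit 0, carry out 0
  col 1: 1 + 0 + 0 (carry in) = 1 → bit 1, carry out 0
  col 2: 1 + 0 + 0 (carry in) = 1 → bit 1, carry out 0
  col 3: 0 + 1 + 0 (carry in) = 1 → bit 1, carry out 0
  col 4: 1 + 1 + 0 (carry in) = 2 → bit 0, carry out 1
  col 5: 0 + 1 + 1 (carry in) = 2 → bit 0, carry out 1
  col 6: 0 + 1 + 1 (carry in) = 2 → bit 0, carry out 1
  col 7: 1 + 1 + 1 (carry in) = 3 → bit 1, carry out 1
  col 8: 0 + 1 + 1 (carry in) = 2 → bit 0, carry out 1
  col 9: 1 + 1 + 1 (carry in) = 3 → bit 1, carry out 1
  col 10: 0 + 0 + 1 (carry in) = 1 → bit 1, carry out 0
Reading bits MSB→LSB: 11010001110
Strip leading zeros: 11010001110
= 11010001110


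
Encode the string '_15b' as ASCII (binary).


String: '_15b'  (4 characters)
Per-character ASCII lookup:
  '_': special character: '_' = 95 → 1011111
  '1': digits start at 48: '1' = 48 + 1 = 49 → 110001
  '5': digits start at 48: '5' = 48 + 5 = 53 → 110101
  'b': lowercase starts at 97: 'b' = 97 + 1 = 98 → 1100010
= 1011111 110001 110101 1100010


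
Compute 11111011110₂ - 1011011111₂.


Align and subtract column by column (LSB to MSB, borrowing when needed):
  11111011110
- 01011011111
  -----------
  col 0: (0 - 0 borrow-in) - 1 → borrow from next column: (0+2) - 1 = 1, borrow out 1
  col 1: (1 - 1 borrow-in) - 1 → borrow from next column: (0+2) - 1 = 1, borrow out 1
  col 2: (1 - 1 borrow-in) - 1 → borrow from next column: (0+2) - 1 = 1, borrow out 1
  col 3: (1 - 1 borrow-in) - 1 → borrow from next column: (0+2) - 1 = 1, borrow out 1
  col 4: (1 - 1 borrow-in) - 1 → borrow from next column: (0+2) - 1 = 1, borrow out 1
  col 5: (0 - 1 borrow-in) - 0 → borrow from next column: (-1+2) - 0 = 1, borrow out 1
  col 6: (1 - 1 borrow-in) - 1 → borrow from next column: (0+2) - 1 = 1, borrow out 1
  col 7: (1 - 1 borrow-in) - 1 → borrow from next column: (0+2) - 1 = 1, borrow out 1
  col 8: (1 - 1 borrow-in) - 0 → 0 - 0 = 0, borrow out 0
  col 9: (1 - 0 borrow-in) - 1 → 1 - 1 = 0, borrow out 0
  col 10: (1 - 0 borrow-in) - 0 → 1 - 0 = 1, borrow out 0
Reading bits MSB→LSB: 10011111111
Strip leading zeros: 10011111111
= 10011111111


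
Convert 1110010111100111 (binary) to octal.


Group into 3-bit groups: 001110010111100111
  001 = 1
  110 = 6
  010 = 2
  111 = 7
  100 = 4
  111 = 7
= 0o162747


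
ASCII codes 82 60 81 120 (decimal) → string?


Codes (decimal): 82 60 81 120
Per-code ASCII lookup:
  82  (range 65-90: uppercase, 82 - 65 = 17) → 'R'
  60  (special character) → '<'
  81  (range 65-90: uppercase, 81 - 65 = 16) → 'Q'
  120  (range 97-122: lowercase, 120 - 97 = 23) → 'x'
= 'R<Qx'


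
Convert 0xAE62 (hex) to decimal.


Positional values:
Position 0: 2 × 16^0 = 2 × 1 = 2
Position 1: 6 × 16^1 = 6 × 16 = 96
Position 2: E × 16^2 = 14 × 256 = 3584
Position 3: A × 16^3 = 10 × 4096 = 40960
Sum = 2 + 96 + 3584 + 40960
= 44642


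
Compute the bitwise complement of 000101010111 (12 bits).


Original: 000101010111
Invert all bits:
  bit 0: 0 → 1
  bit 1: 0 → 1
  bit 2: 0 → 1
  bit 3: 1 → 0
  bit 4: 0 → 1
  bit 5: 1 → 0
  bit 6: 0 → 1
  bit 7: 1 → 0
  bit 8: 0 → 1
  bit 9: 1 → 0
  bit 10: 1 → 0
  bit 11: 1 → 0
= 111010101000


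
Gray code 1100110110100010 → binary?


Gray code: 1100110110100010
MSB stays the same: 1
Each subsequent bit = prev_binary XOR current_gray:
  B[1] = 1 XOR 1 = 0
  B[2] = 0 XOR 0 = 0
  B[3] = 0 XOR 0 = 0
  B[4] = 0 XOR 1 = 1
  B[5] = 1 XOR 1 = 0
  B[6] = 0 XOR 0 = 0
  B[7] = 0 XOR 1 = 1
  B[8] = 1 XOR 1 = 0
  B[9] = 0 XOR 0 = 0
  B[10] = 0 XOR 1 = 1
  B[11] = 1 XOR 0 = 1
  B[12] = 1 XOR 0 = 1
  B[13] = 1 XOR 0 = 1
  B[14] = 1 XOR 1 = 0
  B[15] = 0 XOR 0 = 0
= 1000100100111100 (35132 decimal)


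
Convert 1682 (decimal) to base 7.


Divide by 7 repeatedly:
1682 ÷ 7 = 240 remainder 2
240 ÷ 7 = 34 remainder 2
34 ÷ 7 = 4 remainder 6
4 ÷ 7 = 0 remainder 4
Reading remainders bottom-up:
= 4622


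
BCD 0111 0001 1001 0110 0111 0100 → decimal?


Each 4-bit group → digit:
  0111 → 7
  0001 → 1
  1001 → 9
  0110 → 6
  0111 → 7
  0100 → 4
= 719674


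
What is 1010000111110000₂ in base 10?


Positional values:
Bit 4: 1 × 2^4 = 16
Bit 5: 1 × 2^5 = 32
Bit 6: 1 × 2^6 = 64
Bit 7: 1 × 2^7 = 128
Bit 8: 1 × 2^8 = 256
Bit 13: 1 × 2^13 = 8192
Bit 15: 1 × 2^15 = 32768
Sum = 16 + 32 + 64 + 128 + 256 + 8192 + 32768
= 41456


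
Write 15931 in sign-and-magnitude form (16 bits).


Sign bit: 0 (positive)
Magnitude: 15931 = 011111000111011
= 0011111000111011


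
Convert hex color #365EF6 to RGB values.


Hex: #365EF6
R = 36₁₆ = 54
G = 5E₁₆ = 94
B = F6₁₆ = 246
= RGB(54, 94, 246)


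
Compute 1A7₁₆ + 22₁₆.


Align and add column by column (LSB to MSB, each column mod 16 with carry):
  01A7
+ 0022
  ----
  col 0: 7(7) + 2(2) + 0 (carry in) = 9 → 9(9), carry out 0
  col 1: A(10) + 2(2) + 0 (carry in) = 12 → C(12), carry out 0
  col 2: 1(1) + 0(0) + 0 (carry in) = 1 → 1(1), carry out 0
  col 3: 0(0) + 0(0) + 0 (carry in) = 0 → 0(0), carry out 0
Reading digits MSB→LSB: 01C9
Strip leading zeros: 1C9
= 0x1C9


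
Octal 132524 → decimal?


Positional values:
Position 0: 4 × 8^0 = 4
Position 1: 2 × 8^1 = 16
Position 2: 5 × 8^2 = 320
Position 3: 2 × 8^3 = 1024
Position 4: 3 × 8^4 = 12288
Position 5: 1 × 8^5 = 32768
Sum = 4 + 16 + 320 + 1024 + 12288 + 32768
= 46420


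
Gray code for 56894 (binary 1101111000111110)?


Binary: 1101111000111110
Gray code: G = B XOR (B >> 1)
B >> 1 = 0110111100011111
1101111000111110 XOR 0110111100011111:
  1 XOR 0 = 1
  1 XOR 1 = 0
  0 XOR 1 = 1
  1 XOR 0 = 1
  1 XOR 1 = 0
  1 XOR 1 = 0
  1 XOR 1 = 0
  0 XOR 1 = 1
  0 XOR 0 = 0
  0 XOR 0 = 0
  1 XOR 0 = 1
  1 XOR 1 = 0
  1 XOR 1 = 0
  1 XOR 1 = 0
  1 XOR 1 = 0
  0 XOR 1 = 1
= 1011000100100001


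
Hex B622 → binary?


Each hex digit → 4 binary bits:
  B = 1011
  6 = 0110
  2 = 0010
  2 = 0010
Concatenate: 1011 0110 0010 0010
= 1011011000100010


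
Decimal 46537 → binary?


Divide by 2 repeatedly:
46537 ÷ 2 = 23268 remainder 1
23268 ÷ 2 = 11634 remainder 0
11634 ÷ 2 = 5817 remainder 0
5817 ÷ 2 = 2908 remainder 1
2908 ÷ 2 = 1454 remainder 0
1454 ÷ 2 = 727 remainder 0
727 ÷ 2 = 363 remainder 1
363 ÷ 2 = 181 remainder 1
181 ÷ 2 = 90 remainder 1
90 ÷ 2 = 45 remainder 0
45 ÷ 2 = 22 remainder 1
22 ÷ 2 = 11 remainder 0
11 ÷ 2 = 5 remainder 1
5 ÷ 2 = 2 remainder 1
2 ÷ 2 = 1 remainder 0
1 ÷ 2 = 0 remainder 1
Reading remainders bottom-up:
= 1011010111001001


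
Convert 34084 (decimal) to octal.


Divide by 8 repeatedly:
34084 ÷ 8 = 4260 remainder 4
4260 ÷ 8 = 532 remainder 4
532 ÷ 8 = 66 remainder 4
66 ÷ 8 = 8 remainder 2
8 ÷ 8 = 1 remainder 0
1 ÷ 8 = 0 remainder 1
Reading remainders bottom-up:
= 0o102444


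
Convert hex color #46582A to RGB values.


Hex: #46582A
R = 46₁₆ = 70
G = 58₁₆ = 88
B = 2A₁₆ = 42
= RGB(70, 88, 42)


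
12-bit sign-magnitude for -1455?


Sign bit: 1 (negative)
Magnitude: 1455 = 10110101111
= 110110101111


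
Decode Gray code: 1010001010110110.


Gray code: 1010001010110110
MSB stays the same: 1
Each subsequent bit = prev_binary XOR current_gray:
  B[1] = 1 XOR 0 = 1
  B[2] = 1 XOR 1 = 0
  B[3] = 0 XOR 0 = 0
  B[4] = 0 XOR 0 = 0
  B[5] = 0 XOR 0 = 0
  B[6] = 0 XOR 1 = 1
  B[7] = 1 XOR 0 = 1
  B[8] = 1 XOR 1 = 0
  B[9] = 0 XOR 0 = 0
  B[10] = 0 XOR 1 = 1
  B[11] = 1 XOR 1 = 0
  B[12] = 0 XOR 0 = 0
  B[13] = 0 XOR 1 = 1
  B[14] = 1 XOR 1 = 0
  B[15] = 0 XOR 0 = 0
= 1100001100100100 (49956 decimal)


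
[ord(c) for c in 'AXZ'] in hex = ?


String: 'AXZ'  (3 characters)
Per-character ASCII lookup:
  'A': uppercase starts at 65: 'A' = 65 + 0 = 65 → 0x41
  'X': uppercase starts at 65: 'X' = 65 + 23 = 88 → 0x58
  'Z': uppercase starts at 65: 'Z' = 65 + 25 = 90 → 0x5A
= 0x41 0x58 0x5A


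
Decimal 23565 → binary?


Divide by 2 repeatedly:
23565 ÷ 2 = 11782 remainder 1
11782 ÷ 2 = 5891 remainder 0
5891 ÷ 2 = 2945 remainder 1
2945 ÷ 2 = 1472 remainder 1
1472 ÷ 2 = 736 remainder 0
736 ÷ 2 = 368 remainder 0
368 ÷ 2 = 184 remainder 0
184 ÷ 2 = 92 remainder 0
92 ÷ 2 = 46 remainder 0
46 ÷ 2 = 23 remainder 0
23 ÷ 2 = 11 remainder 1
11 ÷ 2 = 5 remainder 1
5 ÷ 2 = 2 remainder 1
2 ÷ 2 = 1 remainder 0
1 ÷ 2 = 0 remainder 1
Reading remainders bottom-up:
= 101110000001101


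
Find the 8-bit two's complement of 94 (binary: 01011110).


Original: 01011110
Step 1 - Invert all bits: 10100001
Step 2 - Add 1: 10100001 + 1
= 10100010 (represents -94)


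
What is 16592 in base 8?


Divide by 8 repeatedly:
16592 ÷ 8 = 2074 remainder 0
2074 ÷ 8 = 259 remainder 2
259 ÷ 8 = 32 remainder 3
32 ÷ 8 = 4 remainder 0
4 ÷ 8 = 0 remainder 4
Reading remainders bottom-up:
= 0o40320


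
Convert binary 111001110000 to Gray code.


Binary: 111001110000
Gray code: G = B XOR (B >> 1)
B >> 1 = 011100111000
111001110000 XOR 011100111000:
  1 XOR 0 = 1
  1 XOR 1 = 0
  1 XOR 1 = 0
  0 XOR 1 = 1
  0 XOR 0 = 0
  1 XOR 0 = 1
  1 XOR 1 = 0
  1 XOR 1 = 0
  0 XOR 1 = 1
  0 XOR 0 = 0
  0 XOR 0 = 0
  0 XOR 0 = 0
= 100101001000


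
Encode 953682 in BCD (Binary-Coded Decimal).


Each digit → 4-bit binary:
  9 → 1001
  5 → 0101
  3 → 0011
  6 → 0110
  8 → 1000
  2 → 0010
= 1001 0101 0011 0110 1000 0010


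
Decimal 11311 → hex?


Divide by 16 repeatedly:
11311 ÷ 16 = 706 remainder 15 (F)
706 ÷ 16 = 44 remainder 2 (2)
44 ÷ 16 = 2 remainder 12 (C)
2 ÷ 16 = 0 remainder 2 (2)
Reading remainders bottom-up:
= 0x2C2F


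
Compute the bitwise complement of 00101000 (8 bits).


Original: 00101000
Invert all bits:
  bit 0: 0 → 1
  bit 1: 0 → 1
  bit 2: 1 → 0
  bit 3: 0 → 1
  bit 4: 1 → 0
  bit 5: 0 → 1
  bit 6: 0 → 1
  bit 7: 0 → 1
= 11010111


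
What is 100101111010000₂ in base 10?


Positional values:
Bit 4: 1 × 2^4 = 16
Bit 6: 1 × 2^6 = 64
Bit 7: 1 × 2^7 = 128
Bit 8: 1 × 2^8 = 256
Bit 9: 1 × 2^9 = 512
Bit 11: 1 × 2^11 = 2048
Bit 14: 1 × 2^14 = 16384
Sum = 16 + 64 + 128 + 256 + 512 + 2048 + 16384
= 19408


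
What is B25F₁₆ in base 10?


Positional values:
Position 0: F × 16^0 = 15 × 1 = 15
Position 1: 5 × 16^1 = 5 × 16 = 80
Position 2: 2 × 16^2 = 2 × 256 = 512
Position 3: B × 16^3 = 11 × 4096 = 45056
Sum = 15 + 80 + 512 + 45056
= 45663


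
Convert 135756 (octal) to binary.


Each octal digit → 3 binary bits:
  1 = 001
  3 = 011
  5 = 101
  7 = 111
  5 = 101
  6 = 110
Concatenate: 001 011 101 111 101 110
= 001011101111101110


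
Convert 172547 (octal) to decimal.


Positional values:
Position 0: 7 × 8^0 = 7
Position 1: 4 × 8^1 = 32
Position 2: 5 × 8^2 = 320
Position 3: 2 × 8^3 = 1024
Position 4: 7 × 8^4 = 28672
Position 5: 1 × 8^5 = 32768
Sum = 7 + 32 + 320 + 1024 + 28672 + 32768
= 62823


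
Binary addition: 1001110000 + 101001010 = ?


Align and add column by column (LSB to MSB, carry propagating):
  01001110000
+ 00101001010
  -----------
  col 0: 0 + 0 + 0 (carry in) = 0 → bit 0, carry out 0
  col 1: 0 + 1 + 0 (carry in) = 1 → bit 1, carry out 0
  col 2: 0 + 0 + 0 (carry in) = 0 → bit 0, carry out 0
  col 3: 0 + 1 + 0 (carry in) = 1 → bit 1, carry out 0
  col 4: 1 + 0 + 0 (carry in) = 1 → bit 1, carry out 0
  col 5: 1 + 0 + 0 (carry in) = 1 → bit 1, carry out 0
  col 6: 1 + 1 + 0 (carry in) = 2 → bit 0, carry out 1
  col 7: 0 + 0 + 1 (carry in) = 1 → bit 1, carry out 0
  col 8: 0 + 1 + 0 (carry in) = 1 → bit 1, carry out 0
  col 9: 1 + 0 + 0 (carry in) = 1 → bit 1, carry out 0
  col 10: 0 + 0 + 0 (carry in) = 0 → bit 0, carry out 0
Reading bits MSB→LSB: 01110111010
Strip leading zeros: 1110111010
= 1110111010


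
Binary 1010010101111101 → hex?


Group into 4-bit nibbles: 1010010101111101
  1010 = A
  0101 = 5
  0111 = 7
  1101 = D
= 0xA57D


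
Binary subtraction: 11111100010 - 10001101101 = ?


Align and subtract column by column (LSB to MSB, borrowing when needed):
  11111100010
- 10001101101
  -----------
  col 0: (0 - 0 borrow-in) - 1 → borrow from next column: (0+2) - 1 = 1, borrow out 1
  col 1: (1 - 1 borrow-in) - 0 → 0 - 0 = 0, borrow out 0
  col 2: (0 - 0 borrow-in) - 1 → borrow from next column: (0+2) - 1 = 1, borrow out 1
  col 3: (0 - 1 borrow-in) - 1 → borrow from next column: (-1+2) - 1 = 0, borrow out 1
  col 4: (0 - 1 borrow-in) - 0 → borrow from next column: (-1+2) - 0 = 1, borrow out 1
  col 5: (1 - 1 borrow-in) - 1 → borrow from next column: (0+2) - 1 = 1, borrow out 1
  col 6: (1 - 1 borrow-in) - 1 → borrow from next column: (0+2) - 1 = 1, borrow out 1
  col 7: (1 - 1 borrow-in) - 0 → 0 - 0 = 0, borrow out 0
  col 8: (1 - 0 borrow-in) - 0 → 1 - 0 = 1, borrow out 0
  col 9: (1 - 0 borrow-in) - 0 → 1 - 0 = 1, borrow out 0
  col 10: (1 - 0 borrow-in) - 1 → 1 - 1 = 0, borrow out 0
Reading bits MSB→LSB: 01101110101
Strip leading zeros: 1101110101
= 1101110101


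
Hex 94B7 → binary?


Each hex digit → 4 binary bits:
  9 = 1001
  4 = 0100
  B = 1011
  7 = 0111
Concatenate: 1001 0100 1011 0111
= 1001010010110111


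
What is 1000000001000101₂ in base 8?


Group into 3-bit groups: 001000000001000101
  001 = 1
  000 = 0
  000 = 0
  001 = 1
  000 = 0
  101 = 5
= 0o100105


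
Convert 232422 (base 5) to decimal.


Positional values (base 5):
  2 × 5^0 = 2 × 1 = 2
  2 × 5^1 = 2 × 5 = 10
  4 × 5^2 = 4 × 25 = 100
  2 × 5^3 = 2 × 125 = 250
  3 × 5^4 = 3 × 625 = 1875
  2 × 5^5 = 2 × 3125 = 6250
Sum = 2 + 10 + 100 + 250 + 1875 + 6250
= 8487


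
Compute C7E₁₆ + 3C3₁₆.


Align and add column by column (LSB to MSB, each column mod 16 with carry):
  0C7E
+ 03C3
  ----
  col 0: E(14) + 3(3) + 0 (carry in) = 17 → 1(1), carry out 1
  col 1: 7(7) + C(12) + 1 (carry in) = 20 → 4(4), carry out 1
  col 2: C(12) + 3(3) + 1 (carry in) = 16 → 0(0), carry out 1
  col 3: 0(0) + 0(0) + 1 (carry in) = 1 → 1(1), carry out 0
Reading digits MSB→LSB: 1041
Strip leading zeros: 1041
= 0x1041


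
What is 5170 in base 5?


Divide by 5 repeatedly:
5170 ÷ 5 = 1034 remainder 0
1034 ÷ 5 = 206 remainder 4
206 ÷ 5 = 41 remainder 1
41 ÷ 5 = 8 remainder 1
8 ÷ 5 = 1 remainder 3
1 ÷ 5 = 0 remainder 1
Reading remainders bottom-up:
= 131140


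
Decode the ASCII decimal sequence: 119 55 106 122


Codes (decimal): 119 55 106 122
Per-code ASCII lookup:
  119  (range 97-122: lowercase, 119 - 97 = 22) → 'w'
  55  (range 48-57: digits, 55 - 48 = 7) → '7'
  106  (range 97-122: lowercase, 106 - 97 = 9) → 'j'
  122  (range 97-122: lowercase, 122 - 97 = 25) → 'z'
= 'w7jz'


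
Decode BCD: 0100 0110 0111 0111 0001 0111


Each 4-bit group → digit:
  0100 → 4
  0110 → 6
  0111 → 7
  0111 → 7
  0001 → 1
  0111 → 7
= 467717


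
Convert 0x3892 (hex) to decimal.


Positional values:
Position 0: 2 × 16^0 = 2 × 1 = 2
Position 1: 9 × 16^1 = 9 × 16 = 144
Position 2: 8 × 16^2 = 8 × 256 = 2048
Position 3: 3 × 16^3 = 3 × 4096 = 12288
Sum = 2 + 144 + 2048 + 12288
= 14482


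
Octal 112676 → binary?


Each octal digit → 3 binary bits:
  1 = 001
  1 = 001
  2 = 010
  6 = 110
  7 = 111
  6 = 110
Concatenate: 001 001 010 110 111 110
= 001001010110111110


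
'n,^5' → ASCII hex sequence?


String: 'n,^5'  (4 characters)
Per-character ASCII lookup:
  'n': lowercase starts at 97: 'n' = 97 + 13 = 110 → 0x6E
  ',': special character: ',' = 44 → 0x2C
  '^': special character: '^' = 94 → 0x5E
  '5': digits start at 48: '5' = 48 + 5 = 53 → 0x35
= 0x6E 0x2C 0x5E 0x35
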